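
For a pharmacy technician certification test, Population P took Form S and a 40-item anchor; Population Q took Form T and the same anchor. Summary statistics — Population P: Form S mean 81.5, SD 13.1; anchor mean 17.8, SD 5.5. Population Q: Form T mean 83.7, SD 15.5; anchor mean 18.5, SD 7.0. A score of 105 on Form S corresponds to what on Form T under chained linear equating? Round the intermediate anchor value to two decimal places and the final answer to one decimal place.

104.0

Form S → anchor (Population P): v = (5.5/13.1)(105 − 81.5) + 17.8 = 27.67
anchor → Form T (Population Q): y = (15.5/7.0)(27.67 − 18.5) + 83.7 = 104.0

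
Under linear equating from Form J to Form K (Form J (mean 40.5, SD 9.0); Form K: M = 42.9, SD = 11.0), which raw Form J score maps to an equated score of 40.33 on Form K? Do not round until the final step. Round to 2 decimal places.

Invert y = (SD_Y/SD_X)(x − M_X) + M_Y:
x = (SD_X/SD_Y)(y − M_Y) + M_X = (9.0/11.0)(40.33 − 42.9) + 40.5
x = 0.818182 × -2.570 + 40.5 = 38.40

38.40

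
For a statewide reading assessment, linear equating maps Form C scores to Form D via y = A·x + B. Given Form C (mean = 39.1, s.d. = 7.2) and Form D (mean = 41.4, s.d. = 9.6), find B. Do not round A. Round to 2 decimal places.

-10.73

A = SD_Y / SD_X = 9.6 / 7.2 = 1.333333
B = M_Y − A·M_X = 41.4 − 1.333333 × 39.1 = -10.73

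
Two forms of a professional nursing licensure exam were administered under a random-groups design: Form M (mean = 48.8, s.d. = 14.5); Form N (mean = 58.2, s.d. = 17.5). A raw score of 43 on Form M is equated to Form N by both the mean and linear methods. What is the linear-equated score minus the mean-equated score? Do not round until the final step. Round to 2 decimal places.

-1.20

Mean-equated: 43 + (58.2 − 48.8) = 52.40
Linear-equated: (17.5/14.5)(43 − 48.8) + 58.2 = 51.200
Difference = 51.200 − 52.40 = -1.20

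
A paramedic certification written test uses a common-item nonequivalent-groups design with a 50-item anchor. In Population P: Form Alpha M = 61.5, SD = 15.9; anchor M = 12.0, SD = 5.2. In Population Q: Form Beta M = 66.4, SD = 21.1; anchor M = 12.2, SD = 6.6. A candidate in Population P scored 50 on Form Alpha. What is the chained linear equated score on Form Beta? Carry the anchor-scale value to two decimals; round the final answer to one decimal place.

Form Alpha → anchor (Population P): v = (5.2/15.9)(50 − 61.5) + 12.0 = 8.24
anchor → Form Beta (Population Q): y = (21.1/6.6)(8.24 − 12.2) + 66.4 = 53.7

53.7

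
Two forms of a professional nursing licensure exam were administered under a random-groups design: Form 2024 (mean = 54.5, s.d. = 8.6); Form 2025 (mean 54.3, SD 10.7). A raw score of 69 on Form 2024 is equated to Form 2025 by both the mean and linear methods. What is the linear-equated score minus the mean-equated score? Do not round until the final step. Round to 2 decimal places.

Mean-equated: 69 + (54.3 − 54.5) = 68.80
Linear-equated: (10.7/8.6)(69 − 54.5) + 54.3 = 72.341
Difference = 72.341 − 68.80 = 3.54

3.54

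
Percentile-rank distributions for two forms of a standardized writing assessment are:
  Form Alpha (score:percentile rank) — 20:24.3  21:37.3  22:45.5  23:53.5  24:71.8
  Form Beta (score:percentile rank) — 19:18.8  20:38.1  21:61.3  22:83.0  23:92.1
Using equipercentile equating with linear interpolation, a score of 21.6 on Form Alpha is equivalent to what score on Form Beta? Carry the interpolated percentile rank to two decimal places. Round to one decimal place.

PR of 21.6 on Form Alpha: 37.3 + (21.6 − 21)/(22 − 21) × (45.5 − 37.3) = 42.22
On Form Beta, PR 42.22 falls between score 20 (PR 38.1) and 21 (PR 61.3).
Interpolate: 20 + (42.22 − 38.1)/(61.3 − 38.1) × (21 − 20) = 20.2

20.2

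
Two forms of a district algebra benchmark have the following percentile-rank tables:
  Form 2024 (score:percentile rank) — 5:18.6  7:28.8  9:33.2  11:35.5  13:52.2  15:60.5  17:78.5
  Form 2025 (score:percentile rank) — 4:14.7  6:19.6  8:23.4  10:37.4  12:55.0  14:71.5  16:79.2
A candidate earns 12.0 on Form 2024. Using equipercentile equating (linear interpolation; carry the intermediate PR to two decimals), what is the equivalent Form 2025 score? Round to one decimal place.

PR of 12.0 on Form 2024: 35.5 + (12.0 − 11)/(13 − 11) × (52.2 − 35.5) = 43.85
On Form 2025, PR 43.85 falls between score 10 (PR 37.4) and 12 (PR 55.0).
Interpolate: 10 + (43.85 − 37.4)/(55.0 − 37.4) × (12 − 10) = 10.7

10.7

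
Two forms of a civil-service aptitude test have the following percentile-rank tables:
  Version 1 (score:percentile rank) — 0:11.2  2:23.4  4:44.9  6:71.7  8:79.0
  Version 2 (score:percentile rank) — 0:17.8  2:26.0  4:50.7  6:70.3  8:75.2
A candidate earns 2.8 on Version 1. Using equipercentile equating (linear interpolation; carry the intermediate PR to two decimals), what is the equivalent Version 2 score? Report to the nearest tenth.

2.5

PR of 2.8 on Version 1: 23.4 + (2.8 − 2)/(4 − 2) × (44.9 − 23.4) = 32.00
On Version 2, PR 32.00 falls between score 2 (PR 26.0) and 4 (PR 50.7).
Interpolate: 2 + (32.00 − 26.0)/(50.7 − 26.0) × (4 − 2) = 2.5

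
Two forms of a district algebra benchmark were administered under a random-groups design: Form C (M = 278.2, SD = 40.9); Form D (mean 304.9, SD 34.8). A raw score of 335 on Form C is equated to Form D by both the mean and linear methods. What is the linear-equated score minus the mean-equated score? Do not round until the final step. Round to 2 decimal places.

Mean-equated: 335 + (304.9 − 278.2) = 361.70
Linear-equated: (34.8/40.9)(335 − 278.2) + 304.9 = 353.229
Difference = 353.229 − 361.70 = -8.47

-8.47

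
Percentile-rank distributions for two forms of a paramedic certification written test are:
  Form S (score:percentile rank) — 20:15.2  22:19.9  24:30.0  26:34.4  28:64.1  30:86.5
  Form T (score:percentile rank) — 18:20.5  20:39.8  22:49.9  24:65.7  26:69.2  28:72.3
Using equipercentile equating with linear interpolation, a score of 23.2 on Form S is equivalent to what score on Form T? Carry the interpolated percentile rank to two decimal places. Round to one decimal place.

PR of 23.2 on Form S: 19.9 + (23.2 − 22)/(24 − 22) × (30.0 − 19.9) = 25.96
On Form T, PR 25.96 falls between score 18 (PR 20.5) and 20 (PR 39.8).
Interpolate: 18 + (25.96 − 20.5)/(39.8 − 20.5) × (20 − 18) = 18.6

18.6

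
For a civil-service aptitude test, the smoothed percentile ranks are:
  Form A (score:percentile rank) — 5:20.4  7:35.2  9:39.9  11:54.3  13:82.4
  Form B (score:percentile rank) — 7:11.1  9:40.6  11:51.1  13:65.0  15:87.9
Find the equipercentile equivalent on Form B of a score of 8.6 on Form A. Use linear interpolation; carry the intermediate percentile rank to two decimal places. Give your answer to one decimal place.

PR of 8.6 on Form A: 35.2 + (8.6 − 7)/(9 − 7) × (39.9 − 35.2) = 38.96
On Form B, PR 38.96 falls between score 7 (PR 11.1) and 9 (PR 40.6).
Interpolate: 7 + (38.96 − 11.1)/(40.6 − 11.1) × (9 − 7) = 8.9

8.9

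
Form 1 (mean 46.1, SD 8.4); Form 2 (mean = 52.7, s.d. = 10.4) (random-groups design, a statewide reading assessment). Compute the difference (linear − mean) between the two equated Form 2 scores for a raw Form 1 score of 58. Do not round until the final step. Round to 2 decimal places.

2.83

Mean-equated: 58 + (52.7 − 46.1) = 64.60
Linear-equated: (10.4/8.4)(58 − 46.1) + 52.7 = 67.433
Difference = 67.433 − 64.60 = 2.83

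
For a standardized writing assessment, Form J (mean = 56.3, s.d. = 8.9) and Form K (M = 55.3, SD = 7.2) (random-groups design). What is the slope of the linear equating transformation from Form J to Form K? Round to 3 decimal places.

0.809

A = SD_Y / SD_X = 7.2 / 8.9 = 0.809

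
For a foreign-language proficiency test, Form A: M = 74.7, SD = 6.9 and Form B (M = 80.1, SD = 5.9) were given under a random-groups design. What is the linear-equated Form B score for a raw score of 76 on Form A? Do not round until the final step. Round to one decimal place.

Linear equating: y = (SD_Y/SD_X)(x − M_X) + M_Y
y = (5.9/6.9)(76 − 74.7) + 80.1
y = 0.855072 × 1.3 + 80.1 = 1.1116 + 80.1 = 81.2

81.2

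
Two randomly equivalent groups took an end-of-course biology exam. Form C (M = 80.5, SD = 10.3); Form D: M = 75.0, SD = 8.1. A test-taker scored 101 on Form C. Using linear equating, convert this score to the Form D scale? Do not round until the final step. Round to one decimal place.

91.1

Linear equating: y = (SD_Y/SD_X)(x − M_X) + M_Y
y = (8.1/10.3)(101 − 80.5) + 75.0
y = 0.786408 × 20.5 + 75.0 = 16.1214 + 75.0 = 91.1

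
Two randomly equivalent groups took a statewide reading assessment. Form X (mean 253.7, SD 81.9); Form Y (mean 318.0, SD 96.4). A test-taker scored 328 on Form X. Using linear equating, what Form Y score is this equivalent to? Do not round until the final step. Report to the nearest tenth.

Linear equating: y = (SD_Y/SD_X)(x − M_X) + M_Y
y = (96.4/81.9)(328 − 253.7) + 318.0
y = 1.177045 × 74.3 + 318.0 = 87.4545 + 318.0 = 405.5

405.5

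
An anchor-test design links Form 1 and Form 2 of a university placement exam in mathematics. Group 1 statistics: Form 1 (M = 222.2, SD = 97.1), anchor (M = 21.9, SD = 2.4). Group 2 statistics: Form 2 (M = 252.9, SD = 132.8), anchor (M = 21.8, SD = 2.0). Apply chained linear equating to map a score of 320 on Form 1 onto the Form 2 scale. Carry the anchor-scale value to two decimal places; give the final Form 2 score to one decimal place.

420.2

Form 1 → anchor (Group 1): v = (2.4/97.1)(320 − 222.2) + 21.9 = 24.32
anchor → Form 2 (Group 2): y = (132.8/2.0)(24.32 − 21.8) + 252.9 = 420.2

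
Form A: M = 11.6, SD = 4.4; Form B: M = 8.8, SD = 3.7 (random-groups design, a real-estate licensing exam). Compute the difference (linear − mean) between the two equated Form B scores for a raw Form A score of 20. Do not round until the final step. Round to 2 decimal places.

Mean-equated: 20 + (8.8 − 11.6) = 17.20
Linear-equated: (3.7/4.4)(20 − 11.6) + 8.8 = 15.864
Difference = 15.864 − 17.20 = -1.34

-1.34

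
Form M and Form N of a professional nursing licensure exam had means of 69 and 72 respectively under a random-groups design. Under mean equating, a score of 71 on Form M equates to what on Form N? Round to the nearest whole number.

74

Mean equating: y = x + (M_Y − M_X) = 71 + (72 − 69) = 74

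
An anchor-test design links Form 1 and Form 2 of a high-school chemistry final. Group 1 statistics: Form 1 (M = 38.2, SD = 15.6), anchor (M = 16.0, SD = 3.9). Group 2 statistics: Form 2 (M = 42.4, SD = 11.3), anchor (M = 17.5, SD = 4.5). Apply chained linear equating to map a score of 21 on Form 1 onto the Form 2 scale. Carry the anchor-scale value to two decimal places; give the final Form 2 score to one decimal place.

Form 1 → anchor (Group 1): v = (3.9/15.6)(21 − 38.2) + 16.0 = 11.70
anchor → Form 2 (Group 2): y = (11.3/4.5)(11.70 − 17.5) + 42.4 = 27.8

27.8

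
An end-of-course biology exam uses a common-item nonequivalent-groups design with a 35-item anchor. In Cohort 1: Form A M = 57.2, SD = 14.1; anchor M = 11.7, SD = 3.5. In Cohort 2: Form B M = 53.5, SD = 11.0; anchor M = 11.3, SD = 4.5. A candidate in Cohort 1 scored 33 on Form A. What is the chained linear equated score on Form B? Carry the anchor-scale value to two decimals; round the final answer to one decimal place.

Form A → anchor (Cohort 1): v = (3.5/14.1)(33 − 57.2) + 11.7 = 5.69
anchor → Form B (Cohort 2): y = (11.0/4.5)(5.69 − 11.3) + 53.5 = 39.8

39.8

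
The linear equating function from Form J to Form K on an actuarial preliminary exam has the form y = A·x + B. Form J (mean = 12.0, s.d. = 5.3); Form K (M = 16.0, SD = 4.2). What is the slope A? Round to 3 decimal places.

0.792

A = SD_Y / SD_X = 4.2 / 5.3 = 0.792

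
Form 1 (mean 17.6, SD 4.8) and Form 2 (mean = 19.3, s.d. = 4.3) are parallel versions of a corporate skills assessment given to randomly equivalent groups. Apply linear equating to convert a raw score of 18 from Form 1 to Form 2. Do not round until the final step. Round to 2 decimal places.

19.66

Linear equating: y = (SD_Y/SD_X)(x − M_X) + M_Y
y = (4.3/4.8)(18 − 17.6) + 19.3
y = 0.895833 × 0.4 + 19.3 = 0.3583 + 19.3 = 19.66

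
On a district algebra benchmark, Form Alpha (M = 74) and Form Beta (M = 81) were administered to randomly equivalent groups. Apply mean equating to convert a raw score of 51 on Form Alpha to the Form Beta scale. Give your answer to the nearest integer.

58

Mean equating: y = x + (M_Y − M_X) = 51 + (81 − 74) = 58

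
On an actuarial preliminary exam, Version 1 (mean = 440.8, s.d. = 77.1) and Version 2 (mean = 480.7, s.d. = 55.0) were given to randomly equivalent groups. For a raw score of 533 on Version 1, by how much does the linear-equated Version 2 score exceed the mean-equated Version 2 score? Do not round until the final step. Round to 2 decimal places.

-26.43

Mean-equated: 533 + (480.7 − 440.8) = 572.90
Linear-equated: (55.0/77.1)(533 − 440.8) + 480.7 = 546.472
Difference = 546.472 − 572.90 = -26.43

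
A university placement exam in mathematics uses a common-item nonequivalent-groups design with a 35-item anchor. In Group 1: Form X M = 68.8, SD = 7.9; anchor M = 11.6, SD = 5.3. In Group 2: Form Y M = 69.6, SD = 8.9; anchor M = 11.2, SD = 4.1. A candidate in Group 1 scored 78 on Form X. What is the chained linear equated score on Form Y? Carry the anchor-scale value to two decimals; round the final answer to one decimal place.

83.9

Form X → anchor (Group 1): v = (5.3/7.9)(78 − 68.8) + 11.6 = 17.77
anchor → Form Y (Group 2): y = (8.9/4.1)(17.77 − 11.2) + 69.6 = 83.9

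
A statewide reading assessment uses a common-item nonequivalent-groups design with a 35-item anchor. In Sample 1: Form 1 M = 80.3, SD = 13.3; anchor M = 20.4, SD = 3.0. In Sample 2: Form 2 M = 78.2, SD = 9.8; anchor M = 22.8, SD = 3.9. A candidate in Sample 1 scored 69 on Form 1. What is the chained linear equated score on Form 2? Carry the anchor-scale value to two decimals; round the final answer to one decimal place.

Form 1 → anchor (Sample 1): v = (3.0/13.3)(69 − 80.3) + 20.4 = 17.85
anchor → Form 2 (Sample 2): y = (9.8/3.9)(17.85 − 22.8) + 78.2 = 65.8

65.8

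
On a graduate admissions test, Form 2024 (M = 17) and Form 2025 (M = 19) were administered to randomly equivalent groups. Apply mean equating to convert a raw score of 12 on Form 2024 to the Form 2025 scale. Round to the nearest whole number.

Mean equating: y = x + (M_Y − M_X) = 12 + (19 − 17) = 14

14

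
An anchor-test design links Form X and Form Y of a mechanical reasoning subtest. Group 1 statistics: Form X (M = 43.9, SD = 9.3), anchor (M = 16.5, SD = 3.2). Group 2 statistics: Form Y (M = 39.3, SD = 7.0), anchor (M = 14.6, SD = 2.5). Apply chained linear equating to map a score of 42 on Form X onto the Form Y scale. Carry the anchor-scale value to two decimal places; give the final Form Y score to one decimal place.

42.8

Form X → anchor (Group 1): v = (3.2/9.3)(42 − 43.9) + 16.5 = 15.85
anchor → Form Y (Group 2): y = (7.0/2.5)(15.85 − 14.6) + 39.3 = 42.8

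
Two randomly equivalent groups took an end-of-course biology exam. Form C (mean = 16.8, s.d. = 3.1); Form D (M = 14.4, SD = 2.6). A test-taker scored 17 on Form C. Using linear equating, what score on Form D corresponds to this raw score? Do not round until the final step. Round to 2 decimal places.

14.57

Linear equating: y = (SD_Y/SD_X)(x − M_X) + M_Y
y = (2.6/3.1)(17 − 16.8) + 14.4
y = 0.838710 × 0.2 + 14.4 = 0.1677 + 14.4 = 14.57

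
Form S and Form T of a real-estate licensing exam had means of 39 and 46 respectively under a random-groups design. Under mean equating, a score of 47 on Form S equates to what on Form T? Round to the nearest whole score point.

Mean equating: y = x + (M_Y − M_X) = 47 + (46 − 39) = 54

54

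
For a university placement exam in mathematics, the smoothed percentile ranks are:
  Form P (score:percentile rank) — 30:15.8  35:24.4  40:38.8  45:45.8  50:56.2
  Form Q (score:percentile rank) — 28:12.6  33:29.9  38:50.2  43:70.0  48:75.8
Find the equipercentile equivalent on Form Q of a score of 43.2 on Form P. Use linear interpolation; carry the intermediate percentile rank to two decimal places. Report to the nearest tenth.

36.3

PR of 43.2 on Form P: 38.8 + (43.2 − 40)/(45 − 40) × (45.8 − 38.8) = 43.28
On Form Q, PR 43.28 falls between score 33 (PR 29.9) and 38 (PR 50.2).
Interpolate: 33 + (43.28 − 29.9)/(50.2 − 29.9) × (38 − 33) = 36.3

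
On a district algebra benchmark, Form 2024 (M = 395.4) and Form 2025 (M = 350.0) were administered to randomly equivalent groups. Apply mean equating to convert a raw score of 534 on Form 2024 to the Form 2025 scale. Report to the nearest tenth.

Mean equating: y = x + (M_Y − M_X) = 534 + (350.0 − 395.4) = 488.6

488.6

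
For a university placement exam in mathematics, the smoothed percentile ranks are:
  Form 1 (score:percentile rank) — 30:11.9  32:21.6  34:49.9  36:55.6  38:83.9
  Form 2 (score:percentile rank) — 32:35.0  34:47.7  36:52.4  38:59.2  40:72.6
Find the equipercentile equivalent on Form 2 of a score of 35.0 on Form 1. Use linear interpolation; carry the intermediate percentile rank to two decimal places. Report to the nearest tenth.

PR of 35.0 on Form 1: 49.9 + (35.0 − 34)/(36 − 34) × (55.6 − 49.9) = 52.75
On Form 2, PR 52.75 falls between score 36 (PR 52.4) and 38 (PR 59.2).
Interpolate: 36 + (52.75 − 52.4)/(59.2 − 52.4) × (38 − 36) = 36.1

36.1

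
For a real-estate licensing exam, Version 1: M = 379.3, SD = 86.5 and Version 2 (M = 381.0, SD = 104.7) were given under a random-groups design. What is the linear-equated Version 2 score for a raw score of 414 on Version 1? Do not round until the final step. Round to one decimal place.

423.0

Linear equating: y = (SD_Y/SD_X)(x − M_X) + M_Y
y = (104.7/86.5)(414 − 379.3) + 381.0
y = 1.210405 × 34.7 + 381.0 = 42.0010 + 381.0 = 423.0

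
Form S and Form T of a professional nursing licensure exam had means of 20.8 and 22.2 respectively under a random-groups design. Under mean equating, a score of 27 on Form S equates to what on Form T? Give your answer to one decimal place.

28.4

Mean equating: y = x + (M_Y − M_X) = 27 + (22.2 − 20.8) = 28.4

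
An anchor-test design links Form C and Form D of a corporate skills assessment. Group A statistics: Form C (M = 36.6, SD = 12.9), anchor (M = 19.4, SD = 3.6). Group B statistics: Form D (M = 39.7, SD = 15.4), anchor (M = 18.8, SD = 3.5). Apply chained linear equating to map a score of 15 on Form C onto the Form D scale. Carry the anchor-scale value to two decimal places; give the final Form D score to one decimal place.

15.8

Form C → anchor (Group A): v = (3.6/12.9)(15 − 36.6) + 19.4 = 13.37
anchor → Form D (Group B): y = (15.4/3.5)(13.37 − 18.8) + 39.7 = 15.8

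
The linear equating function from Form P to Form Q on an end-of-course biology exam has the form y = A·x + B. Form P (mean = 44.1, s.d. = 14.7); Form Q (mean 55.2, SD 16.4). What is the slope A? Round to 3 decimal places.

1.116

A = SD_Y / SD_X = 16.4 / 14.7 = 1.116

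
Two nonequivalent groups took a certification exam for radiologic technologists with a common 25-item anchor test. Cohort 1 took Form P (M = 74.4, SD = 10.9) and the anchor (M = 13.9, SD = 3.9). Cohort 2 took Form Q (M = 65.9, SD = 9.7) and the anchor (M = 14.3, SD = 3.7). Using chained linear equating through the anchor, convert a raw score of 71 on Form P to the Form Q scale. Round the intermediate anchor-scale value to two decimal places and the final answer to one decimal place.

Form P → anchor (Cohort 1): v = (3.9/10.9)(71 − 74.4) + 13.9 = 12.68
anchor → Form Q (Cohort 2): y = (9.7/3.7)(12.68 − 14.3) + 65.9 = 61.7

61.7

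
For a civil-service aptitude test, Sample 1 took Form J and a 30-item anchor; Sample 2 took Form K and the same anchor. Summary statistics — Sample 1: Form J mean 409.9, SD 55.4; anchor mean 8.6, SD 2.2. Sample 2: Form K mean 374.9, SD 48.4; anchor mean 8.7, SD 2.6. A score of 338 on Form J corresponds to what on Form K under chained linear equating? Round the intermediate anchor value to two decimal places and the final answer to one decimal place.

319.8

Form J → anchor (Sample 1): v = (2.2/55.4)(338 − 409.9) + 8.6 = 5.74
anchor → Form K (Sample 2): y = (48.4/2.6)(5.74 − 8.7) + 374.9 = 319.8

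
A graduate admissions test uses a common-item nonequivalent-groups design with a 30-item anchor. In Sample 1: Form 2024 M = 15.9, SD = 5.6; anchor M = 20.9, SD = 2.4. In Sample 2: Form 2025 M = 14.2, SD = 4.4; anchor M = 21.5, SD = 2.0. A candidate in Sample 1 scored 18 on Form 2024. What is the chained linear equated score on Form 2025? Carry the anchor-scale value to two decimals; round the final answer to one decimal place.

Form 2024 → anchor (Sample 1): v = (2.4/5.6)(18 − 15.9) + 20.9 = 21.80
anchor → Form 2025 (Sample 2): y = (4.4/2.0)(21.80 − 21.5) + 14.2 = 14.9

14.9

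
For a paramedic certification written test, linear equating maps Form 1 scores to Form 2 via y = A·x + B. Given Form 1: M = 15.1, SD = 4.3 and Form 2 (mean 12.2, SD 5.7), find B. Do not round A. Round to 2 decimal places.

-7.82

A = SD_Y / SD_X = 5.7 / 4.3 = 1.325581
B = M_Y − A·M_X = 12.2 − 1.325581 × 15.1 = -7.82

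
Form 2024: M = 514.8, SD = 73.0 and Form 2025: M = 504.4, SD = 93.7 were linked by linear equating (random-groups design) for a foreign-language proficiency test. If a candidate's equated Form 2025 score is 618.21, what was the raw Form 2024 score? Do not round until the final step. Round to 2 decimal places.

603.47

Invert y = (SD_Y/SD_X)(x − M_X) + M_Y:
x = (SD_X/SD_Y)(y − M_Y) + M_X = (73.0/93.7)(618.21 − 504.4) + 514.8
x = 0.779082 × 113.810 + 514.8 = 603.47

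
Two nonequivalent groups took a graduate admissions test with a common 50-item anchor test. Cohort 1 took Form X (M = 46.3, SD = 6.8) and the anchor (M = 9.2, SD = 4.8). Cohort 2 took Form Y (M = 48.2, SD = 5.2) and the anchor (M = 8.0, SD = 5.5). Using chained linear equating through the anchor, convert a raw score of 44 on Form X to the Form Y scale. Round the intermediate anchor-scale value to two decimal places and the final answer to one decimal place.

47.8

Form X → anchor (Cohort 1): v = (4.8/6.8)(44 − 46.3) + 9.2 = 7.58
anchor → Form Y (Cohort 2): y = (5.2/5.5)(7.58 − 8.0) + 48.2 = 47.8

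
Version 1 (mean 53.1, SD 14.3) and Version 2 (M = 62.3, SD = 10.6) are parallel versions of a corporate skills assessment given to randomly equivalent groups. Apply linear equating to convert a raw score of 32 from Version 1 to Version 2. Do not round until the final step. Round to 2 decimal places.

46.66

Linear equating: y = (SD_Y/SD_X)(x − M_X) + M_Y
y = (10.6/14.3)(32 − 53.1) + 62.3
y = 0.741259 × -21.1 + 62.3 = -15.6406 + 62.3 = 46.66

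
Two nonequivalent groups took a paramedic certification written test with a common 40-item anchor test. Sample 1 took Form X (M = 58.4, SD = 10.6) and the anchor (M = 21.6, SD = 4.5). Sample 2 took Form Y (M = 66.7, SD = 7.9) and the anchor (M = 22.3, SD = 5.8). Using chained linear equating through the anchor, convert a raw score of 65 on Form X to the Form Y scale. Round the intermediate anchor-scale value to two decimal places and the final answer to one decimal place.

69.6

Form X → anchor (Sample 1): v = (4.5/10.6)(65 − 58.4) + 21.6 = 24.40
anchor → Form Y (Sample 2): y = (7.9/5.8)(24.40 − 22.3) + 66.7 = 69.6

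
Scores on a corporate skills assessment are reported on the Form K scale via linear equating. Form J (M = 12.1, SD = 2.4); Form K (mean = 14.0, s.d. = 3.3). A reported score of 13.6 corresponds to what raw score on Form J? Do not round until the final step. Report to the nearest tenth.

11.8

Invert y = (SD_Y/SD_X)(x − M_X) + M_Y:
x = (SD_X/SD_Y)(y − M_Y) + M_X = (2.4/3.3)(13.6 − 14.0) + 12.1
x = 0.727273 × -0.400 + 12.1 = 11.8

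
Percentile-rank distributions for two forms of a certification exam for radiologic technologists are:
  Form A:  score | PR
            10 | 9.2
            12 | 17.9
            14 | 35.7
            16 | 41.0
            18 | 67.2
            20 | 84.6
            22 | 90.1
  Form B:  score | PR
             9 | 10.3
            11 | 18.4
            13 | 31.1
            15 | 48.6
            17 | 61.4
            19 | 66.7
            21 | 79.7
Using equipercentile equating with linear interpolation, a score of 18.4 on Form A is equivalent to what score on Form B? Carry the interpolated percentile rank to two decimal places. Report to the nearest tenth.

PR of 18.4 on Form A: 67.2 + (18.4 − 18)/(20 − 18) × (84.6 − 67.2) = 70.68
On Form B, PR 70.68 falls between score 19 (PR 66.7) and 21 (PR 79.7).
Interpolate: 19 + (70.68 − 66.7)/(79.7 − 66.7) × (21 − 19) = 19.6

19.6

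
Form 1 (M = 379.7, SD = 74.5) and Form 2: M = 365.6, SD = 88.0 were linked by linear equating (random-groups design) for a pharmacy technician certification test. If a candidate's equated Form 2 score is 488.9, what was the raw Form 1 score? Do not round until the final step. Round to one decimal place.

Invert y = (SD_Y/SD_X)(x − M_X) + M_Y:
x = (SD_X/SD_Y)(y − M_Y) + M_X = (74.5/88.0)(488.9 − 365.6) + 379.7
x = 0.846591 × 123.300 + 379.7 = 484.1

484.1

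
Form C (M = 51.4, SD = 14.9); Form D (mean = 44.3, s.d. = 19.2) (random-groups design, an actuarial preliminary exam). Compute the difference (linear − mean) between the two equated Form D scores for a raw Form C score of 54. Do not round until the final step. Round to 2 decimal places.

0.75

Mean-equated: 54 + (44.3 − 51.4) = 46.90
Linear-equated: (19.2/14.9)(54 − 51.4) + 44.3 = 47.650
Difference = 47.650 − 46.90 = 0.75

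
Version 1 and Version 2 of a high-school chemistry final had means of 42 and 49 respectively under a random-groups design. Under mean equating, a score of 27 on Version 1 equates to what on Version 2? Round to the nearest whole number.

Mean equating: y = x + (M_Y − M_X) = 27 + (49 − 42) = 34

34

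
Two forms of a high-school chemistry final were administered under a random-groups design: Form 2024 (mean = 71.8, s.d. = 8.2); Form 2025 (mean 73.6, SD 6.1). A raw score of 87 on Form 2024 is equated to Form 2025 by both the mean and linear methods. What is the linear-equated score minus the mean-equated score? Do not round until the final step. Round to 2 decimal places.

Mean-equated: 87 + (73.6 − 71.8) = 88.80
Linear-equated: (6.1/8.2)(87 − 71.8) + 73.6 = 84.907
Difference = 84.907 − 88.80 = -3.89

-3.89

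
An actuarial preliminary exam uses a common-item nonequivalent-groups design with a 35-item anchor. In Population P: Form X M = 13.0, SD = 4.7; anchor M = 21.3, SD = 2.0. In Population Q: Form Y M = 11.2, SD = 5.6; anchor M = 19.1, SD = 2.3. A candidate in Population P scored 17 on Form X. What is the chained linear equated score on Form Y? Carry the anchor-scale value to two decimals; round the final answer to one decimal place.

Form X → anchor (Population P): v = (2.0/4.7)(17 − 13.0) + 21.3 = 23.00
anchor → Form Y (Population Q): y = (5.6/2.3)(23.00 − 19.1) + 11.2 = 20.7

20.7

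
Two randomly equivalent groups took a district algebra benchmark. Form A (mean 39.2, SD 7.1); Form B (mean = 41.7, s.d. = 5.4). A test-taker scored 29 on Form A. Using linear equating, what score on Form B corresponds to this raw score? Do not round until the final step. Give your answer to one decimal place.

33.9

Linear equating: y = (SD_Y/SD_X)(x − M_X) + M_Y
y = (5.4/7.1)(29 − 39.2) + 41.7
y = 0.760563 × -10.2 + 41.7 = -7.7577 + 41.7 = 33.9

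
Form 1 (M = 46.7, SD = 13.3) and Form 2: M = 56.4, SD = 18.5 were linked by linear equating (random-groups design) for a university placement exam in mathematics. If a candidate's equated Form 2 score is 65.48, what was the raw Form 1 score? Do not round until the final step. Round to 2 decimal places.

53.23

Invert y = (SD_Y/SD_X)(x − M_X) + M_Y:
x = (SD_X/SD_Y)(y − M_Y) + M_X = (13.3/18.5)(65.48 − 56.4) + 46.7
x = 0.718919 × 9.080 + 46.7 = 53.23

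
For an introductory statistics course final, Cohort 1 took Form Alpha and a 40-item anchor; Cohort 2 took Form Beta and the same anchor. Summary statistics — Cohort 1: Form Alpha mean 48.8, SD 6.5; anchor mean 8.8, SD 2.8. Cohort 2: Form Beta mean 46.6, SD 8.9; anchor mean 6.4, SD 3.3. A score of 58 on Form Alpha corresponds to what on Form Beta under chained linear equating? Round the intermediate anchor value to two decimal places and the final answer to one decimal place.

63.8

Form Alpha → anchor (Cohort 1): v = (2.8/6.5)(58 − 48.8) + 8.8 = 12.76
anchor → Form Beta (Cohort 2): y = (8.9/3.3)(12.76 − 6.4) + 46.6 = 63.8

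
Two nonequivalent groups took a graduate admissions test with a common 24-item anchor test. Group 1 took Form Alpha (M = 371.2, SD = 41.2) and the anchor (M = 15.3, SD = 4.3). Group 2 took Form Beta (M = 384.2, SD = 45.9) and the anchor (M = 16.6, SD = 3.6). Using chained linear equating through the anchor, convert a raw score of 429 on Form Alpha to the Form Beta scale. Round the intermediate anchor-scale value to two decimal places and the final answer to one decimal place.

444.5

Form Alpha → anchor (Group 1): v = (4.3/41.2)(429 − 371.2) + 15.3 = 21.33
anchor → Form Beta (Group 2): y = (45.9/3.6)(21.33 − 16.6) + 384.2 = 444.5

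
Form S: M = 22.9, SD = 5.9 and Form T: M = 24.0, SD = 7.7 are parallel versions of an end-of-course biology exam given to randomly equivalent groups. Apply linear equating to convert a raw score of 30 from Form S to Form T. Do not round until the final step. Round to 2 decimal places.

33.27

Linear equating: y = (SD_Y/SD_X)(x − M_X) + M_Y
y = (7.7/5.9)(30 − 22.9) + 24.0
y = 1.305085 × 7.1 + 24.0 = 9.2661 + 24.0 = 33.27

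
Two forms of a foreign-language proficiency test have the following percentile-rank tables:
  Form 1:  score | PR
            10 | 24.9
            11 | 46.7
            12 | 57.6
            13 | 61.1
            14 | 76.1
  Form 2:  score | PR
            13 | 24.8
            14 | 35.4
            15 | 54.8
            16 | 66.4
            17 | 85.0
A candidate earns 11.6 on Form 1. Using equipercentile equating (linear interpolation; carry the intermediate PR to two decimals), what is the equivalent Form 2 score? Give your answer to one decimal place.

14.9

PR of 11.6 on Form 1: 46.7 + (11.6 − 11)/(12 − 11) × (57.6 − 46.7) = 53.24
On Form 2, PR 53.24 falls between score 14 (PR 35.4) and 15 (PR 54.8).
Interpolate: 14 + (53.24 − 35.4)/(54.8 − 35.4) × (15 − 14) = 14.9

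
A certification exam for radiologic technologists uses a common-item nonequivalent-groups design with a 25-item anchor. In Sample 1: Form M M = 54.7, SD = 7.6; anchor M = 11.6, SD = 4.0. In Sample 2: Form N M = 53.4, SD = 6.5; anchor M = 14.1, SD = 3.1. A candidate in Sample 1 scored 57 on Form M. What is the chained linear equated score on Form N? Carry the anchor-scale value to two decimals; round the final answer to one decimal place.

50.7

Form M → anchor (Sample 1): v = (4.0/7.6)(57 − 54.7) + 11.6 = 12.81
anchor → Form N (Sample 2): y = (6.5/3.1)(12.81 − 14.1) + 53.4 = 50.7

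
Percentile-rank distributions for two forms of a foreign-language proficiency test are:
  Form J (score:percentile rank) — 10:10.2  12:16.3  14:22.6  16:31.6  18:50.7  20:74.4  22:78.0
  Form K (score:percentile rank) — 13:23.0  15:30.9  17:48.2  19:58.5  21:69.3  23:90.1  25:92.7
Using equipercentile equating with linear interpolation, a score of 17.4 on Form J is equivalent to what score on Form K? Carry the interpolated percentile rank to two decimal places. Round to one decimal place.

16.6

PR of 17.4 on Form J: 31.6 + (17.4 − 16)/(18 − 16) × (50.7 − 31.6) = 44.97
On Form K, PR 44.97 falls between score 15 (PR 30.9) and 17 (PR 48.2).
Interpolate: 15 + (44.97 − 30.9)/(48.2 − 30.9) × (17 − 15) = 16.6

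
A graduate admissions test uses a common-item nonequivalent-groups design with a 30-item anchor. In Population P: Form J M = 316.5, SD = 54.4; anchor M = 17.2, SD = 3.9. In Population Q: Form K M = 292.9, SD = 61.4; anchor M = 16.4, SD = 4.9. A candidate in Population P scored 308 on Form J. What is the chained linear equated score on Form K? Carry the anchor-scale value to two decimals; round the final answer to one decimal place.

295.3

Form J → anchor (Population P): v = (3.9/54.4)(308 − 316.5) + 17.2 = 16.59
anchor → Form K (Population Q): y = (61.4/4.9)(16.59 − 16.4) + 292.9 = 295.3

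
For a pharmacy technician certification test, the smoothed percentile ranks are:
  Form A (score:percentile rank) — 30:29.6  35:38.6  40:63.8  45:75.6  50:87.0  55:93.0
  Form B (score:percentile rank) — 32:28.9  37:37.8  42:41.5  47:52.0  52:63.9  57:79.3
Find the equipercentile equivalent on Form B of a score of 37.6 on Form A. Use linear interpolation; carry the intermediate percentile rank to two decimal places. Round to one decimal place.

PR of 37.6 on Form A: 38.6 + (37.6 − 35)/(40 − 35) × (63.8 − 38.6) = 51.70
On Form B, PR 51.70 falls between score 42 (PR 41.5) and 47 (PR 52.0).
Interpolate: 42 + (51.70 − 41.5)/(52.0 − 41.5) × (47 − 42) = 46.9

46.9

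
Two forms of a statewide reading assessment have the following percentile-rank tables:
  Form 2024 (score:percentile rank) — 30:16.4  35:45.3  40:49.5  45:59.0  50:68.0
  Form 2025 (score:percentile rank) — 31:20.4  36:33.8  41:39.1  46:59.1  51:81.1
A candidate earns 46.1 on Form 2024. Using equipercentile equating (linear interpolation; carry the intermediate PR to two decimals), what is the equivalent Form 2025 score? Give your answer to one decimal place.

46.4

PR of 46.1 on Form 2024: 59.0 + (46.1 − 45)/(50 − 45) × (68.0 − 59.0) = 60.98
On Form 2025, PR 60.98 falls between score 46 (PR 59.1) and 51 (PR 81.1).
Interpolate: 46 + (60.98 − 59.1)/(81.1 − 59.1) × (51 − 46) = 46.4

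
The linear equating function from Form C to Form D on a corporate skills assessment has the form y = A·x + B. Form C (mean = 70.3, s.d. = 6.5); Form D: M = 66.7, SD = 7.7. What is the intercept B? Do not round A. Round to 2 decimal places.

-16.58

A = SD_Y / SD_X = 7.7 / 6.5 = 1.184615
B = M_Y − A·M_X = 66.7 − 1.184615 × 70.3 = -16.58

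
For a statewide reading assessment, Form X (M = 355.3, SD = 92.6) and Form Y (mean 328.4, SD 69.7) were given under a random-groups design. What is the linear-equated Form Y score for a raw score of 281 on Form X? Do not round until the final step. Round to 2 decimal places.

272.47

Linear equating: y = (SD_Y/SD_X)(x − M_X) + M_Y
y = (69.7/92.6)(281 − 355.3) + 328.4
y = 0.752700 × -74.3 + 328.4 = -55.9256 + 328.4 = 272.47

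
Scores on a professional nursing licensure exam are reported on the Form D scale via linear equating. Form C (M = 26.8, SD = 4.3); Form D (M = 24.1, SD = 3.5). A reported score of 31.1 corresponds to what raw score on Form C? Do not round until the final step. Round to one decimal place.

35.4

Invert y = (SD_Y/SD_X)(x − M_X) + M_Y:
x = (SD_X/SD_Y)(y − M_Y) + M_X = (4.3/3.5)(31.1 − 24.1) + 26.8
x = 1.228571 × 7.000 + 26.8 = 35.4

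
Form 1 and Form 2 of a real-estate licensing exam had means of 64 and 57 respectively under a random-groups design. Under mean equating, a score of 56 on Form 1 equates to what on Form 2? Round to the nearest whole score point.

Mean equating: y = x + (M_Y − M_X) = 56 + (57 − 64) = 49

49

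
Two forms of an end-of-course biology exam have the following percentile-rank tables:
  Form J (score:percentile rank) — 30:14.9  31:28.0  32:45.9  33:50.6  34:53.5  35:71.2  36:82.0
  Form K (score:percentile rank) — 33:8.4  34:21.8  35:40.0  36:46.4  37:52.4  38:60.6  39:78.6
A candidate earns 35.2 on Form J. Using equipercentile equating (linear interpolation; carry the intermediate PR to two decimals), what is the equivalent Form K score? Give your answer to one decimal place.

PR of 35.2 on Form J: 71.2 + (35.2 − 35)/(36 − 35) × (82.0 − 71.2) = 73.36
On Form K, PR 73.36 falls between score 38 (PR 60.6) and 39 (PR 78.6).
Interpolate: 38 + (73.36 − 60.6)/(78.6 − 60.6) × (39 − 38) = 38.7

38.7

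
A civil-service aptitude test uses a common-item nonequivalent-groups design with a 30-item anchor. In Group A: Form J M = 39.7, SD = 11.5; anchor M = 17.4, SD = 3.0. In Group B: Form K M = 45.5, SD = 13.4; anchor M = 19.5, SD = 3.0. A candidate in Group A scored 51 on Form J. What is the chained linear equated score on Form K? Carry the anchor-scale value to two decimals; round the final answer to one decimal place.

Form J → anchor (Group A): v = (3.0/11.5)(51 − 39.7) + 17.4 = 20.35
anchor → Form K (Group B): y = (13.4/3.0)(20.35 − 19.5) + 45.5 = 49.3

49.3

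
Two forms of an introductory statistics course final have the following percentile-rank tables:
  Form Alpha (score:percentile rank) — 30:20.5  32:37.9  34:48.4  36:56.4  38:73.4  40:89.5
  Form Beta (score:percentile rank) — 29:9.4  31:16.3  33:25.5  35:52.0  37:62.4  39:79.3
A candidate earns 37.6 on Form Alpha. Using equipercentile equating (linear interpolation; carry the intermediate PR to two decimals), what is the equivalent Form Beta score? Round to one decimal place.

PR of 37.6 on Form Alpha: 56.4 + (37.6 − 36)/(38 − 36) × (73.4 − 56.4) = 70.00
On Form Beta, PR 70.00 falls between score 37 (PR 62.4) and 39 (PR 79.3).
Interpolate: 37 + (70.00 − 62.4)/(79.3 − 62.4) × (39 − 37) = 37.9

37.9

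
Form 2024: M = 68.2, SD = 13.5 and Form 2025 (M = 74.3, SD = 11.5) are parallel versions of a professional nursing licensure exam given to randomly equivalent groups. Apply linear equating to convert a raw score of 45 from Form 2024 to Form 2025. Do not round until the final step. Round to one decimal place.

54.5

Linear equating: y = (SD_Y/SD_X)(x − M_X) + M_Y
y = (11.5/13.5)(45 − 68.2) + 74.3
y = 0.851852 × -23.2 + 74.3 = -19.7630 + 74.3 = 54.5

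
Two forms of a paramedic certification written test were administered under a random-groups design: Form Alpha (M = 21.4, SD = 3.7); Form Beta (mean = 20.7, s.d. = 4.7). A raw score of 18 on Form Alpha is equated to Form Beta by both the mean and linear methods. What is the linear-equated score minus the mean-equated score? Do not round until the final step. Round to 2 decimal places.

-0.92

Mean-equated: 18 + (20.7 − 21.4) = 17.30
Linear-equated: (4.7/3.7)(18 − 21.4) + 20.7 = 16.381
Difference = 16.381 − 17.30 = -0.92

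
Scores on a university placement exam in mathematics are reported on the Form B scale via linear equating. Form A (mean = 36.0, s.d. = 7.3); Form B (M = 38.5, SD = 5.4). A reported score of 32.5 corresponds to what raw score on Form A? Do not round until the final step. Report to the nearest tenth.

27.9

Invert y = (SD_Y/SD_X)(x − M_X) + M_Y:
x = (SD_X/SD_Y)(y − M_Y) + M_X = (7.3/5.4)(32.5 − 38.5) + 36.0
x = 1.351852 × -6.000 + 36.0 = 27.9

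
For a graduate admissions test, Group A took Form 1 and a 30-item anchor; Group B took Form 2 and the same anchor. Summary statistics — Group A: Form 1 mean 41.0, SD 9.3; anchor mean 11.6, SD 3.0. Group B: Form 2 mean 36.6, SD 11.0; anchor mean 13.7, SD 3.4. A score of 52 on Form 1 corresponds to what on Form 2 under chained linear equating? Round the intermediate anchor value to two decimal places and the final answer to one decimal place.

41.3

Form 1 → anchor (Group A): v = (3.0/9.3)(52 − 41.0) + 11.6 = 15.15
anchor → Form 2 (Group B): y = (11.0/3.4)(15.15 − 13.7) + 36.6 = 41.3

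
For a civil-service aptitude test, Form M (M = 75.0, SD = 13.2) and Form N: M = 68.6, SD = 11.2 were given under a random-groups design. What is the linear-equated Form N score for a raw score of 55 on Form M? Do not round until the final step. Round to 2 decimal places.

51.63

Linear equating: y = (SD_Y/SD_X)(x − M_X) + M_Y
y = (11.2/13.2)(55 − 75.0) + 68.6
y = 0.848485 × -20.0 + 68.6 = -16.9697 + 68.6 = 51.63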